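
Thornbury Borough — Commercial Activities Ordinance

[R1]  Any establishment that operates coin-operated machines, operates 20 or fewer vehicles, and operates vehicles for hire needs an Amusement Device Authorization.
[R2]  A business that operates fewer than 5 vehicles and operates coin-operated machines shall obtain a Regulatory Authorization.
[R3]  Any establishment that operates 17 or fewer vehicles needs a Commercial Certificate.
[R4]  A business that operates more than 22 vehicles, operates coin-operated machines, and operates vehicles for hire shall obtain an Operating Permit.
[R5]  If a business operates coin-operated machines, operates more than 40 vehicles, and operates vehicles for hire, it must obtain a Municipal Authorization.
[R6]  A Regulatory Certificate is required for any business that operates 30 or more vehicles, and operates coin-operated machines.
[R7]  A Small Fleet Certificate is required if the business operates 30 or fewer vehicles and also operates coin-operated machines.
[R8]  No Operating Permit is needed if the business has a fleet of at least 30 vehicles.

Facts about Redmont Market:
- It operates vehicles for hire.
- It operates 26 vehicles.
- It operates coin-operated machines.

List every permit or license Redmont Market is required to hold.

Operating Permit, Small Fleet Certificate

[R1] operates coin-operated machines; vehicles 26 > 20; operates vehicles for hire → Amusement Device Authorization not required.
[R2] vehicles 26 ≥ 5; operates coin-operated machines → Regulatory Authorization not required.
[R3] vehicles 26 > 17 → Commercial Certificate not required.
[R4] vehicles 26 > 22; operates coin-operated machines; operates vehicles for hire → Operating Permit required.
[R5] operates coin-operated machines; vehicles 26 ≤ 40; operates vehicles for hire → Municipal Authorization not required.
[R6] vehicles 26 < 30; operates coin-operated machines → Regulatory Certificate not required.
[R7] vehicles 26 ≤ 30; operates coin-operated machines → Small Fleet Certificate required.
[R8] vehicles 26 < 30 → Operating Permit exemption does not apply.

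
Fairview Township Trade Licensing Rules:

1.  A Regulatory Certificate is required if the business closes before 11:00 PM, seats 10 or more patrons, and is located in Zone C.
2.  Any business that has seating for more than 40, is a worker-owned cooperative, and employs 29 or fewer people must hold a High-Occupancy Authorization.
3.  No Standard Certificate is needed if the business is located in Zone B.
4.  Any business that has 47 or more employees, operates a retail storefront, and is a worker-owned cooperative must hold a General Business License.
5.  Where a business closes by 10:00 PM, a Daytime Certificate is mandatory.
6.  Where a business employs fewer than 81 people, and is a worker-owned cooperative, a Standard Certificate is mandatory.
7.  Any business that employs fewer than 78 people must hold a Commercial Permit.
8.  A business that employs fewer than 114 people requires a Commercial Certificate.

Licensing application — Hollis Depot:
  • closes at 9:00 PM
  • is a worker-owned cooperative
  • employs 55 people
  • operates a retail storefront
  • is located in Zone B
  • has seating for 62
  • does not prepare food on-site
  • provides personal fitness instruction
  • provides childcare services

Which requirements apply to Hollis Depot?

1. closes 9:00 PM, at/before 11:00 PM; seating 62 ≥ 10; is located in Zone B (not: is located in Zone C) → Regulatory Certificate not required.
2. seating 62 > 40; is a worker-owned cooperative; employees 55 > 29 → High-Occupancy Authorization not required.
3. is located in Zone B → exempt from Standard Certificate.
4. employees 55 ≥ 47; operates a retail storefront; is a worker-owned cooperative → General Business License required.
5. closes 9:00 PM, at/before 10:00 PM → Daytime Certificate required.
6. employees 55 < 81; is a worker-owned cooperative → Standard Certificate required.
7. employees 55 < 78 → Commercial Permit required.
8. employees 55 < 114 → Commercial Certificate required.

Commercial Certificate, Commercial Permit, Daytime Certificate, General Business License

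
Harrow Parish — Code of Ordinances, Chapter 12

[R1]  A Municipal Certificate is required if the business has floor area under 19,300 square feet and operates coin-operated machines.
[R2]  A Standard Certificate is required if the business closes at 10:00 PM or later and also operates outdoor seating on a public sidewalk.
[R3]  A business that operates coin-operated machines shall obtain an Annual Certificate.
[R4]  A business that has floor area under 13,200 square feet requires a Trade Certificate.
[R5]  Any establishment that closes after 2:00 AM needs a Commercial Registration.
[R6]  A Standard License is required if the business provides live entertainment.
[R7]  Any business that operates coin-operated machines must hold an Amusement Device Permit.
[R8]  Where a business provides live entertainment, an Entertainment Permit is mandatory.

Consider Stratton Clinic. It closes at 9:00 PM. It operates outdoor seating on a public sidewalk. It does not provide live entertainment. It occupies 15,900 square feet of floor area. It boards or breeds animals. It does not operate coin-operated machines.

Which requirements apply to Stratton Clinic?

[R1] floor area 15,900 square feet < 19,300 square feet; does not operate coin-operated machines → Municipal Certificate not required.
[R2] closes 9:00 PM, at/before 10:00 PM; operates outdoor seating on a public sidewalk → Standard Certificate not required.
[R3] does not operate coin-operated machines → Annual Certificate not required.
[R4] floor area 15,900 square feet ≥ 13,200 square feet → Trade Certificate not required.
[R5] closes 9:00 PM, at/before 2:00 AM → Commercial Registration not required.
[R6] does not provide live entertainment → Standard License not required.
[R7] does not operate coin-operated machines → Amusement Device Permit not required.
[R8] does not provide live entertainment → Entertainment Permit not required.

None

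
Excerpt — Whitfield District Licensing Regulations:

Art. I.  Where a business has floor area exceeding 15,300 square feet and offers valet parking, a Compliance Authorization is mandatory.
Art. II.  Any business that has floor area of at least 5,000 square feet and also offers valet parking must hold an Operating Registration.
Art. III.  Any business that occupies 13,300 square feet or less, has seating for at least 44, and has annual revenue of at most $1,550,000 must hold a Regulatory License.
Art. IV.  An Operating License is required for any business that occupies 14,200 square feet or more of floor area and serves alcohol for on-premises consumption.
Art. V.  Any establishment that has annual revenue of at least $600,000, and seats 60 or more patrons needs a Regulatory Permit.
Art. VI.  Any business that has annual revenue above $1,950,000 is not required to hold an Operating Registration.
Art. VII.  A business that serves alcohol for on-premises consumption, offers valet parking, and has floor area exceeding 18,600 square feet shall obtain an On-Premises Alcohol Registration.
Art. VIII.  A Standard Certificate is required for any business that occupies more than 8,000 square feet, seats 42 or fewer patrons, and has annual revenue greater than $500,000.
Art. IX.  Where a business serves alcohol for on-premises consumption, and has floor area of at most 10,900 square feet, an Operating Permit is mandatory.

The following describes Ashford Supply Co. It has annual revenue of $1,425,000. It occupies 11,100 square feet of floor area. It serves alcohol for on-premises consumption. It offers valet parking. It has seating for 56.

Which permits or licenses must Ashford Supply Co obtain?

Operating Registration, Regulatory License

Art. I. floor area 11,100 square feet ≤ 15,300 square feet; offers valet parking → Compliance Authorization not required.
Art. II. floor area 11,100 square feet ≥ 5,000 square feet; offers valet parking → Operating Registration required.
Art. III. floor area 11,100 square feet ≤ 13,300 square feet; seating 56 ≥ 44; revenue $1,425,000 ≤ $1,550,000 → Regulatory License required.
Art. IV. floor area 11,100 square feet < 14,200 square feet; serves alcohol for on-premises consumption → Operating License not required.
Art. V. revenue $1,425,000 ≥ $600,000; seating 56 < 60 → Regulatory Permit not required.
Art. VI. revenue $1,425,000 ≤ $1,950,000 → Operating Registration exemption does not apply.
Art. VII. serves alcohol for on-premises consumption; offers valet parking; floor area 11,100 square feet ≤ 18,600 square feet → On-Premises Alcohol Registration not required.
Art. VIII. floor area 11,100 square feet > 8,000 square feet; seating 56 > 42; revenue $1,425,000 > $500,000 → Standard Certificate not required.
Art. IX. serves alcohol for on-premises consumption; floor area 11,100 square feet > 10,900 square feet → Operating Permit not required.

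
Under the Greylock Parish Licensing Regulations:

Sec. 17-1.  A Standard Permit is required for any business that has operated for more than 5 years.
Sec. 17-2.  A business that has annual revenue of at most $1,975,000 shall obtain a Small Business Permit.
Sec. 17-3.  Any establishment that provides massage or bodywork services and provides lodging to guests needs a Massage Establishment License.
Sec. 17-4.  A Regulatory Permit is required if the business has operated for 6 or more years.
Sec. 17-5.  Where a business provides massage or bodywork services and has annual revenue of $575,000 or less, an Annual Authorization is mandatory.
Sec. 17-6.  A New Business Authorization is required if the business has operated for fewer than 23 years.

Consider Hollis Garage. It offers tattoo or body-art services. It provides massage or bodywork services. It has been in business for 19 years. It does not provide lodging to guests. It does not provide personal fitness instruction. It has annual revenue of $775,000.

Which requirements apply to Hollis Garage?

New Business Authorization, Regulatory Permit, Small Business Permit, Standard Permit

Sec. 17-1. years in business 19 > 5 → Standard Permit required.
Sec. 17-2. revenue $775,000 ≤ $1,975,000 → Small Business Permit required.
Sec. 17-3. provides massage or bodywork services; does not provide lodging to guests → Massage Establishment License not required.
Sec. 17-4. years in business 19 ≥ 6 → Regulatory Permit required.
Sec. 17-5. provides massage or bodywork services; revenue $775,000 > $575,000 → Annual Authorization not required.
Sec. 17-6. years in business 19 < 23 → New Business Authorization required.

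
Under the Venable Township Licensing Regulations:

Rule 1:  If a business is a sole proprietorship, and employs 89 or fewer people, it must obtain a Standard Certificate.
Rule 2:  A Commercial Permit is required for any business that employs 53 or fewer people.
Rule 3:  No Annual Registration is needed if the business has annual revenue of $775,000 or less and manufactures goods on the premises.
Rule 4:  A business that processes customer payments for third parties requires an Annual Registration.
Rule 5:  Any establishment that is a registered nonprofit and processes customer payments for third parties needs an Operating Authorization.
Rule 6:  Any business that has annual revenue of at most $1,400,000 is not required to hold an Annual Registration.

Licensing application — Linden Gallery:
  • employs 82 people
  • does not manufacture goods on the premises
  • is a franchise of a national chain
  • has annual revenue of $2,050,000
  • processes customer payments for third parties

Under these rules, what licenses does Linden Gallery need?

Annual Registration

Rule 1: is a franchise of a national chain (not: is a sole proprietorship); employees 82 ≤ 89 → Standard Certificate not required.
Rule 2: employees 82 > 53 → Commercial Permit not required.
Rule 3: revenue $2,050,000 > $775,000; does not manufacture goods on the premises → Annual Registration exemption does not apply.
Rule 4: processes customer payments for third parties → Annual Registration required.
Rule 5: is a franchise of a national chain (not: is a registered nonprofit); processes customer payments for third parties → Operating Authorization not required.
Rule 6: revenue $2,050,000 > $1,400,000 → Annual Registration exemption does not apply.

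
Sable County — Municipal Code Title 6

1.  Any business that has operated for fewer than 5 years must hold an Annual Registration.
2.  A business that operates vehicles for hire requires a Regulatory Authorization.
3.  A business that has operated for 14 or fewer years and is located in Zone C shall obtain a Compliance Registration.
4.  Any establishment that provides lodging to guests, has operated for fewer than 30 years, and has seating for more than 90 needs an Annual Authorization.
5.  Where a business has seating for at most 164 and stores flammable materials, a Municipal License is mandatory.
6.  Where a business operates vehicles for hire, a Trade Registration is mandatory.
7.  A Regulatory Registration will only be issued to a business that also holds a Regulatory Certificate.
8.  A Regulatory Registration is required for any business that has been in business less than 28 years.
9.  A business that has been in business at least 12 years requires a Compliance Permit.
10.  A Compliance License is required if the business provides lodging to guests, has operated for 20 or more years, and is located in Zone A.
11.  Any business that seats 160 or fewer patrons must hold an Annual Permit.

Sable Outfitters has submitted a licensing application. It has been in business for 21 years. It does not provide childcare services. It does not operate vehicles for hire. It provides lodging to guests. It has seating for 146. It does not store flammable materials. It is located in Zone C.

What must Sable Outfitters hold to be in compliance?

Annual Authorization, Annual Permit, Compliance Permit, Regulatory Certificate, Regulatory Registration

1. years in business 21 ≥ 5 → Annual Registration not required.
2. does not operate vehicles for hire → Regulatory Authorization not required.
3. years in business 21 > 14; is located in Zone C → Compliance Registration not required.
4. provides lodging to guests; years in business 21 < 30; seating 146 > 90 → Annual Authorization required.
5. seating 146 ≤ 164; does not store flammable materials → Municipal License not required.
6. does not operate vehicles for hire → Trade Registration not required.
7. Regulatory Registration is required → Regulatory Certificate also required.
8. years in business 21 < 28 → Regulatory Registration required.
9. years in business 21 ≥ 12 → Compliance Permit required.
10. provides lodging to guests; years in business 21 ≥ 20; is located in Zone C (not: is located in Zone A) → Compliance License not required.
11. seating 146 ≤ 160 → Annual Permit required.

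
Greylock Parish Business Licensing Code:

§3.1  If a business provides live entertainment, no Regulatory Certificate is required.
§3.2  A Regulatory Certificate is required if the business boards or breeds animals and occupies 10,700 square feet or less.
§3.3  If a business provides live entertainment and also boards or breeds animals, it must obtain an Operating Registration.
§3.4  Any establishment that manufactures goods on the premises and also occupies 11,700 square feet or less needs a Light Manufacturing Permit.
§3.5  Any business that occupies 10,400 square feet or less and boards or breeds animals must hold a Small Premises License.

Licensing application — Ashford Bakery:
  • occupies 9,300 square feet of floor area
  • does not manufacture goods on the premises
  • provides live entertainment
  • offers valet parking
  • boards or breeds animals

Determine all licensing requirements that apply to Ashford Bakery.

§3.1 provides live entertainment → exempt from Regulatory Certificate.
§3.2 boards or breeds animals; floor area 9,300 square feet ≤ 10,700 square feet → Regulatory Certificate required.
§3.3 provides live entertainment; boards or breeds animals → Operating Registration required.
§3.4 does not manufacture goods on the premises; floor area 9,300 square feet ≤ 11,700 square feet → Light Manufacturing Permit not required.
§3.5 floor area 9,300 square feet ≤ 10,400 square feet; boards or breeds animals → Small Premises License required.

Operating Registration, Small Premises License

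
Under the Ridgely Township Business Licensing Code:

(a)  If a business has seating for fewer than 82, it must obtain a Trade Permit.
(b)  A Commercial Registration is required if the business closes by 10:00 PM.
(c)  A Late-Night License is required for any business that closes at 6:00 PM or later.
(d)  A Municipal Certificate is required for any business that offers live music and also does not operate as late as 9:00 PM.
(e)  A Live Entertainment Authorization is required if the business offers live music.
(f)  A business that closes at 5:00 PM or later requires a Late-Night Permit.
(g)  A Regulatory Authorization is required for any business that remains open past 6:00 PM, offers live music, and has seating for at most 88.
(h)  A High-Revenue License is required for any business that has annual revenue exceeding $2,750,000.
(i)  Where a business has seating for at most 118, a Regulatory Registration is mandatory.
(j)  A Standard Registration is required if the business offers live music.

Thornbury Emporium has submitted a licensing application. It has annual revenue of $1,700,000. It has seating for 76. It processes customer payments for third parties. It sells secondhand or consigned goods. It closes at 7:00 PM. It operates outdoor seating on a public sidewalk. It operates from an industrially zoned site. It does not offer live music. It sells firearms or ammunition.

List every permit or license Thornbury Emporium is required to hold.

Commercial Registration, Late-Night License, Late-Night Permit, Regulatory Registration, Trade Permit

(a) seating 76 < 82 → Trade Permit required.
(b) closes 7:00 PM, at/before 10:00 PM → Commercial Registration required.
(c) closes 7:00 PM, after 6:00 PM → Late-Night License required.
(d) does not offer live music; closes 7:00 PM, at/before 9:00 PM → Municipal Certificate not required.
(e) does not offer live music → Live Entertainment Authorization not required.
(f) closes 7:00 PM, after 5:00 PM → Late-Night Permit required.
(g) closes 7:00 PM, after 6:00 PM; does not offer live music; seating 76 ≤ 88 → Regulatory Authorization not required.
(h) revenue $1,700,000 ≤ $2,750,000 → High-Revenue License not required.
(i) seating 76 ≤ 118 → Regulatory Registration required.
(j) does not offer live music → Standard Registration not required.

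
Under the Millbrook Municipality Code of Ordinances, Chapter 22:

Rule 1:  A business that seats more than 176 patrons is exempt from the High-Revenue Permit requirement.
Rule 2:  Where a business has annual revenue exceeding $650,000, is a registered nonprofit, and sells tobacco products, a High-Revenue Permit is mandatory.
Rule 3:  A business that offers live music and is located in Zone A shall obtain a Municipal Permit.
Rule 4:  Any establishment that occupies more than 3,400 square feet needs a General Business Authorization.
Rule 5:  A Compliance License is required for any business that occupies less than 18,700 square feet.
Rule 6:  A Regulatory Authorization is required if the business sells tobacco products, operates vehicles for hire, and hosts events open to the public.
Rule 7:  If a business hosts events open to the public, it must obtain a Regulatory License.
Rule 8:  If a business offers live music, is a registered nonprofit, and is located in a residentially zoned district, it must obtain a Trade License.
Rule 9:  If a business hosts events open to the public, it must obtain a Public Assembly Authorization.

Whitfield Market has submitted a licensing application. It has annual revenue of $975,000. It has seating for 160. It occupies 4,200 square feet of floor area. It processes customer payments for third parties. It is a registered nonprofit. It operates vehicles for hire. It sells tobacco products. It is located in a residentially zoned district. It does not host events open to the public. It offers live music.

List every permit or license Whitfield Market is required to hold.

Rule 1: seating 160 ≤ 176 → High-Revenue Permit exemption does not apply.
Rule 2: revenue $975,000 > $650,000; is a registered nonprofit; sells tobacco products → High-Revenue Permit required.
Rule 3: offers live music; is located in a residentially zoned district (not: is located in Zone A) → Municipal Permit not required.
Rule 4: floor area 4,200 square feet > 3,400 square feet → General Business Authorization required.
Rule 5: floor area 4,200 square feet < 18,700 square feet → Compliance License required.
Rule 6: sells tobacco products; operates vehicles for hire; does not host events open to the public → Regulatory Authorization not required.
Rule 7: does not host events open to the public → Regulatory License not required.
Rule 8: offers live music; is a registered nonprofit; is located in a residentially zoned district → Trade License required.
Rule 9: does not host events open to the public → Public Assembly Authorization not required.

Compliance License, General Business Authorization, High-Revenue Permit, Trade License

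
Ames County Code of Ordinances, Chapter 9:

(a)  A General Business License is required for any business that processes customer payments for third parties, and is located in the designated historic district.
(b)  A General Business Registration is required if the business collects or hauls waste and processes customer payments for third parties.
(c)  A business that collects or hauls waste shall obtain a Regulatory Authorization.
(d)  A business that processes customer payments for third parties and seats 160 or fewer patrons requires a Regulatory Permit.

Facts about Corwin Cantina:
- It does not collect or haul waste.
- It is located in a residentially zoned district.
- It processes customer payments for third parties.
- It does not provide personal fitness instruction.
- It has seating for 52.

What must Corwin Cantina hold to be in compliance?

Regulatory Permit

(a) processes customer payments for third parties; is located in a residentially zoned district (not: is located in the designated historic district) → General Business License not required.
(b) does not collect or haul waste; processes customer payments for third parties → General Business Registration not required.
(c) does not collect or haul waste → Regulatory Authorization not required.
(d) processes customer payments for third parties; seating 52 ≤ 160 → Regulatory Permit required.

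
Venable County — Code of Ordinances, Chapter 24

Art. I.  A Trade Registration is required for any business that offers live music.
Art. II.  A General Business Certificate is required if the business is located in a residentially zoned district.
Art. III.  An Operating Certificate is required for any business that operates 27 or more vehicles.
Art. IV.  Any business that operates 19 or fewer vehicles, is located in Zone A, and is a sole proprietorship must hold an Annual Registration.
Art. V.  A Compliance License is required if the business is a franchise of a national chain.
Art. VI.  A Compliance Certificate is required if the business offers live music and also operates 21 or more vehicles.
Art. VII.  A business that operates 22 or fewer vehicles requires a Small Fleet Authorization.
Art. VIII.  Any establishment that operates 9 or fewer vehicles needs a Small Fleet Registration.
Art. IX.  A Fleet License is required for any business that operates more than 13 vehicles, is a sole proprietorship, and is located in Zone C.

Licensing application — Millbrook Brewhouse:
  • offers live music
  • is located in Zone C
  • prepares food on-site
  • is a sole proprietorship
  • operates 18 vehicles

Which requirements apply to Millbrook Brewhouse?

Fleet License, Small Fleet Authorization, Trade Registration

Art. I. offers live music → Trade Registration required.
Art. II. is located in Zone C (not: is located in a residentially zoned district) → General Business Certificate not required.
Art. III. vehicles 18 < 27 → Operating Certificate not required.
Art. IV. vehicles 18 ≤ 19; is located in Zone C (not: is located in Zone A); is a sole proprietorship → Annual Registration not required.
Art. V. is a sole proprietorship (not: is a franchise of a national chain) → Compliance License not required.
Art. VI. offers live music; vehicles 18 < 21 → Compliance Certificate not required.
Art. VII. vehicles 18 ≤ 22 → Small Fleet Authorization required.
Art. VIII. vehicles 18 > 9 → Small Fleet Registration not required.
Art. IX. vehicles 18 > 13; is a sole proprietorship; is located in Zone C → Fleet License required.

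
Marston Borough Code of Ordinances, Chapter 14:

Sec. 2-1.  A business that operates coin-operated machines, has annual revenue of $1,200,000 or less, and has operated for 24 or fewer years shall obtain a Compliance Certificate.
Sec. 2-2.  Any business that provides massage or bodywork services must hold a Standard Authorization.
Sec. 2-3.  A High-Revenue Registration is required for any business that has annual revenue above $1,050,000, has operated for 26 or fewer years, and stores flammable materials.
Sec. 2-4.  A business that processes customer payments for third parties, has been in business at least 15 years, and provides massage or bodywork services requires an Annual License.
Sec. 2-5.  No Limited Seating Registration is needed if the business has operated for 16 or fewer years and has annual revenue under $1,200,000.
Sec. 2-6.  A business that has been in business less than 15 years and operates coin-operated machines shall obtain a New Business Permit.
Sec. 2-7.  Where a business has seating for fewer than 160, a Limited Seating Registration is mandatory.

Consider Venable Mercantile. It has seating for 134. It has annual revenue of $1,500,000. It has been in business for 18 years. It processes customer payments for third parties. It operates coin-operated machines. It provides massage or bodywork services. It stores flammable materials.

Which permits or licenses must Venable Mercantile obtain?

Annual License, High-Revenue Registration, Limited Seating Registration, Standard Authorization

Sec. 2-1. operates coin-operated machines; revenue $1,500,000 > $1,200,000; years in business 18 ≤ 24 → Compliance Certificate not required.
Sec. 2-2. provides massage or bodywork services → Standard Authorization required.
Sec. 2-3. revenue $1,500,000 > $1,050,000; years in business 18 ≤ 26; stores flammable materials → High-Revenue Registration required.
Sec. 2-4. processes customer payments for third parties; years in business 18 ≥ 15; provides massage or bodywork services → Annual License required.
Sec. 2-5. years in business 18 > 16; revenue $1,500,000 ≥ $1,200,000 → Limited Seating Registration exemption does not apply.
Sec. 2-6. years in business 18 ≥ 15; operates coin-operated machines → New Business Permit not required.
Sec. 2-7. seating 134 < 160 → Limited Seating Registration required.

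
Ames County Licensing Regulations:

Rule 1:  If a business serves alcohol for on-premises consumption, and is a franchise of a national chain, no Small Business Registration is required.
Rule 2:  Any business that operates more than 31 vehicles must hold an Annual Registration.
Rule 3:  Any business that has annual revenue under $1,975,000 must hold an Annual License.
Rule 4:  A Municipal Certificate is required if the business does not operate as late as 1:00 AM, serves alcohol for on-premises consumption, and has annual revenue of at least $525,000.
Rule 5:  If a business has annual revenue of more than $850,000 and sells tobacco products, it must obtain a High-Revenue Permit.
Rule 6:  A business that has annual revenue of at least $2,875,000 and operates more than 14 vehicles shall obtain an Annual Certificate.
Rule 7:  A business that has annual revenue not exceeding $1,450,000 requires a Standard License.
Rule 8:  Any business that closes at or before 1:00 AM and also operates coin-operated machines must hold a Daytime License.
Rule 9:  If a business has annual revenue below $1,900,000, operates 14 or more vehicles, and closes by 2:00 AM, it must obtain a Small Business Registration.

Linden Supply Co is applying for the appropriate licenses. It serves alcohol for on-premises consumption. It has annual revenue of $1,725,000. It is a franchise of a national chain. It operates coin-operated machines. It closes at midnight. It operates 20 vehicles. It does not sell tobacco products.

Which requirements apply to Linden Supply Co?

Rule 1: serves alcohol for on-premises consumption; is a franchise of a national chain → exempt from Small Business Registration.
Rule 2: vehicles 20 ≤ 31 → Annual Registration not required.
Rule 3: revenue $1,725,000 < $1,975,000 → Annual License required.
Rule 4: closes midnight, at/before 1:00 AM; serves alcohol for on-premises consumption; revenue $1,725,000 ≥ $525,000 → Municipal Certificate required.
Rule 5: revenue $1,725,000 > $850,000; does not sell tobacco products → High-Revenue Permit not required.
Rule 6: revenue $1,725,000 < $2,875,000; vehicles 20 > 14 → Annual Certificate not required.
Rule 7: revenue $1,725,000 > $1,450,000 → Standard License not required.
Rule 8: closes midnight, at/before 1:00 AM; operates coin-operated machines → Daytime License required.
Rule 9: revenue $1,725,000 < $1,900,000; vehicles 20 ≥ 14; closes midnight, at/before 2:00 AM → Small Business Registration required.

Annual License, Daytime License, Municipal Certificate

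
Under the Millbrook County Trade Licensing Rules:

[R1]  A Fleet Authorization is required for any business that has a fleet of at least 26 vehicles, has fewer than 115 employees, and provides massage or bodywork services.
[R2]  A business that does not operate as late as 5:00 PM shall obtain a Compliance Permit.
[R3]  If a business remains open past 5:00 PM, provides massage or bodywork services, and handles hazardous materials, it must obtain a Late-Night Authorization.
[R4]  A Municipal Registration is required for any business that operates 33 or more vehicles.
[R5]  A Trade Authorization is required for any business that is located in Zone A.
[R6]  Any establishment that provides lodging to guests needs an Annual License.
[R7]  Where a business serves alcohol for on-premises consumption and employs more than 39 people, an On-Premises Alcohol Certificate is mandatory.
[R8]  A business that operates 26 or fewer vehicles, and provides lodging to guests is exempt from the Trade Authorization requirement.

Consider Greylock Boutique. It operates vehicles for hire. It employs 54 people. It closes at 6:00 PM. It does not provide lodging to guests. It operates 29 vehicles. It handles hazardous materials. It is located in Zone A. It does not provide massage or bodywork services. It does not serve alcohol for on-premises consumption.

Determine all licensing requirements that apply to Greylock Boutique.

Trade Authorization

[R1] vehicles 29 ≥ 26; employees 54 < 115; does not provide massage or bodywork services → Fleet Authorization not required.
[R2] closes 6:00 PM, after 5:00 PM → Compliance Permit not required.
[R3] closes 6:00 PM, after 5:00 PM; does not provide massage or bodywork services; handles hazardous materials → Late-Night Authorization not required.
[R4] vehicles 29 < 33 → Municipal Registration not required.
[R5] is located in Zone A → Trade Authorization required.
[R6] does not provide lodging to guests → Annual License not required.
[R7] does not serve alcohol for on-premises consumption; employees 54 > 39 → On-Premises Alcohol Certificate not required.
[R8] vehicles 29 > 26; does not provide lodging to guests → Trade Authorization exemption does not apply.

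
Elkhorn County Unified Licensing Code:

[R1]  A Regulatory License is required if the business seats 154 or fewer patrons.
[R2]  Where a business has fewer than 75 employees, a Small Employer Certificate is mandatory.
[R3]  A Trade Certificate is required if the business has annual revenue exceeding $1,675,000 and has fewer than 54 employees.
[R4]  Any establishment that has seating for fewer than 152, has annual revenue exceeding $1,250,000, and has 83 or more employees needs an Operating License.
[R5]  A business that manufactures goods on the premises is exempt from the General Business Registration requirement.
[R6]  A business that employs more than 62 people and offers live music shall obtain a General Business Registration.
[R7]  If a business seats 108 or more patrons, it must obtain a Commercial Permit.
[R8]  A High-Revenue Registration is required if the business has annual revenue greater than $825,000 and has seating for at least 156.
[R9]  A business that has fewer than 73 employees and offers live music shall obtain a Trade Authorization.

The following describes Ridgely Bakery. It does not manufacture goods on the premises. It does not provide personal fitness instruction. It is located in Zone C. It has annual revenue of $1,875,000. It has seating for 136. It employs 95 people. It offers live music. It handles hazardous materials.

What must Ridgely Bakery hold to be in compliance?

Commercial Permit, General Business Registration, Operating License, Regulatory License

[R1] seating 136 ≤ 154 → Regulatory License required.
[R2] employees 95 ≥ 75 → Small Employer Certificate not required.
[R3] revenue $1,875,000 > $1,675,000; employees 95 ≥ 54 → Trade Certificate not required.
[R4] seating 136 < 152; revenue $1,875,000 > $1,250,000; employees 95 ≥ 83 → Operating License required.
[R5] does not manufacture goods on the premises → General Business Registration exemption does not apply.
[R6] employees 95 > 62; offers live music → General Business Registration required.
[R7] seating 136 ≥ 108 → Commercial Permit required.
[R8] revenue $1,875,000 > $825,000; seating 136 < 156 → High-Revenue Registration not required.
[R9] employees 95 ≥ 73; offers live music → Trade Authorization not required.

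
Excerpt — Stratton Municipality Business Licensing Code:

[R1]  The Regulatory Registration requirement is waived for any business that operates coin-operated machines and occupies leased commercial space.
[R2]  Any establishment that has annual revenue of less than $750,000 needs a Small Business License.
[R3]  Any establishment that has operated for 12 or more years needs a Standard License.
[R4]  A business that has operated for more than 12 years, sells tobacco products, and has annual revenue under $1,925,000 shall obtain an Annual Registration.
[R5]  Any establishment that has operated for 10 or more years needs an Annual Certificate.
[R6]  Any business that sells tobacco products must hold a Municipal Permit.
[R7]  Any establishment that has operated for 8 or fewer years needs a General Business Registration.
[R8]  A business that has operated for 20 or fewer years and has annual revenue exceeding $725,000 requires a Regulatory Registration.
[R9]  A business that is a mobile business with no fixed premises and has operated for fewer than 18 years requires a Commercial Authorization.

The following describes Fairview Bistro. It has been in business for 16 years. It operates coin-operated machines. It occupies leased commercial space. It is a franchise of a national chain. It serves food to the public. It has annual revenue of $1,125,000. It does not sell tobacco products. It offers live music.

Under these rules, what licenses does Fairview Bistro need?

[R1] operates coin-operated machines; occupies leased commercial space → exempt from Regulatory Registration.
[R2] revenue $1,125,000 ≥ $750,000 → Small Business License not required.
[R3] years in business 16 ≥ 12 → Standard License required.
[R4] years in business 16 > 12; does not sell tobacco products; revenue $1,125,000 < $1,925,000 → Annual Registration not required.
[R5] years in business 16 ≥ 10 → Annual Certificate required.
[R6] does not sell tobacco products → Municipal Permit not required.
[R7] years in business 16 > 8 → General Business Registration not required.
[R8] years in business 16 ≤ 20; revenue $1,125,000 > $725,000 → Regulatory Registration required.
[R9] occupies leased commercial space (not: is a mobile business with no fixed premises); years in business 16 < 18 → Commercial Authorization not required.

Annual Certificate, Standard License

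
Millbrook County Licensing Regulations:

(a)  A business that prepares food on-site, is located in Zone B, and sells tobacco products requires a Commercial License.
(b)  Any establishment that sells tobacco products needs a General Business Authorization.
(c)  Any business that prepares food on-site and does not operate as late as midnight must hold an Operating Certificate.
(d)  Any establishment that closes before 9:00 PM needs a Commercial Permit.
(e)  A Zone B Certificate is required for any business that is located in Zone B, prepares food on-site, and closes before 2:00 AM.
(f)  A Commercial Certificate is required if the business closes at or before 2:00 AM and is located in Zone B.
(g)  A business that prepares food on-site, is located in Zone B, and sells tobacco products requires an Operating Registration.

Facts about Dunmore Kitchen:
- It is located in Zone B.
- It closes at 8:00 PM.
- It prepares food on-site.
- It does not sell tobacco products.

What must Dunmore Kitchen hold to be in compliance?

Commercial Certificate, Commercial Permit, Operating Certificate, Zone B Certificate

(a) prepares food on-site; is located in Zone B; does not sell tobacco products → Commercial License not required.
(b) does not sell tobacco products → General Business Authorization not required.
(c) prepares food on-site; closes 8:00 PM, at/before midnight → Operating Certificate required.
(d) closes 8:00 PM, at/before 9:00 PM → Commercial Permit required.
(e) is located in Zone B; prepares food on-site; closes 8:00 PM, at/before 2:00 AM → Zone B Certificate required.
(f) closes 8:00 PM, at/before 2:00 AM; is located in Zone B → Commercial Certificate required.
(g) prepares food on-site; is located in Zone B; does not sell tobacco products → Operating Registration not required.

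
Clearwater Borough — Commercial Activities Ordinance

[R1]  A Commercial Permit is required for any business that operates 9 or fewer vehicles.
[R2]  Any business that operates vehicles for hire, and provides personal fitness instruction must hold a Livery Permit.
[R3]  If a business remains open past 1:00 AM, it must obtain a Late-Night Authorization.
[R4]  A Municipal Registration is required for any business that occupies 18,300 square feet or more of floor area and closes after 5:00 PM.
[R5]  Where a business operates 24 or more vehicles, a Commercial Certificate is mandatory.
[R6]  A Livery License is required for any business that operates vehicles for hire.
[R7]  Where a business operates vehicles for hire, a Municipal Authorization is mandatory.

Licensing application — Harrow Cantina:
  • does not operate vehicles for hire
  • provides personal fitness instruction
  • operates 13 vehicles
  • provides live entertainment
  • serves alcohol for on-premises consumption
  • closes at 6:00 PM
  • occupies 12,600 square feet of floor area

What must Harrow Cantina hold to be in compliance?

[R1] vehicles 13 > 9 → Commercial Permit not required.
[R2] does not operate vehicles for hire; provides personal fitness instruction → Livery Permit not required.
[R3] closes 6:00 PM, at/before 1:00 AM → Late-Night Authorization not required.
[R4] floor area 12,600 square feet < 18,300 square feet; closes 6:00 PM, after 5:00 PM → Municipal Registration not required.
[R5] vehicles 13 < 24 → Commercial Certificate not required.
[R6] does not operate vehicles for hire → Livery License not required.
[R7] does not operate vehicles for hire → Municipal Authorization not required.

None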